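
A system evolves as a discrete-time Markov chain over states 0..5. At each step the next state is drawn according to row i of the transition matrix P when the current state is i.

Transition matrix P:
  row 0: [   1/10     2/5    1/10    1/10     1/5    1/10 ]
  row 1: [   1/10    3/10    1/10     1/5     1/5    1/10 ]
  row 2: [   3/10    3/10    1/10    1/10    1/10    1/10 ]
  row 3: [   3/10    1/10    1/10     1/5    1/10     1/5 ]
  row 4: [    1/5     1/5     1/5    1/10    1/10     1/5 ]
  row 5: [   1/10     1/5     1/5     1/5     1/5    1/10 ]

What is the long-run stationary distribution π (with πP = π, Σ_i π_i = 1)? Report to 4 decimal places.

π = [0.1722, 0.2576, 0.1287, 0.1543, 0.1561, 0.1310]

Balance equations π_j = Σ_i π_i·P[i][j]:
  π_0 = 1/10·π_0 + 1/10·π_1 + 3/10·π_2 + 3/10·π_3 + 1/5·π_4 + 1/10·π_5
  π_1 = 2/5·π_0 + 3/10·π_1 + 3/10·π_2 + 1/10·π_3 + 1/5·π_4 + 1/5·π_5
  π_2 = 1/10·π_0 + 1/10·π_1 + 1/10·π_2 + 1/10·π_3 + 1/5·π_4 + 1/5·π_5
  π_3 = 1/10·π_0 + 1/5·π_1 + 1/10·π_2 + 1/5·π_3 + 1/10·π_4 + 1/5·π_5
  π_4 = 1/5·π_0 + 1/5·π_1 + 1/10·π_2 + 1/10·π_3 + 1/10·π_4 + 1/5·π_5
  normalize: π_0 + π_1 + π_2 + π_3 + π_4 + π_5 = 1
Solving the linear system gives exactly π = [19324/112211, 28911/112211, 13/101, 1574/10201, 17515/112211, 14704/112211].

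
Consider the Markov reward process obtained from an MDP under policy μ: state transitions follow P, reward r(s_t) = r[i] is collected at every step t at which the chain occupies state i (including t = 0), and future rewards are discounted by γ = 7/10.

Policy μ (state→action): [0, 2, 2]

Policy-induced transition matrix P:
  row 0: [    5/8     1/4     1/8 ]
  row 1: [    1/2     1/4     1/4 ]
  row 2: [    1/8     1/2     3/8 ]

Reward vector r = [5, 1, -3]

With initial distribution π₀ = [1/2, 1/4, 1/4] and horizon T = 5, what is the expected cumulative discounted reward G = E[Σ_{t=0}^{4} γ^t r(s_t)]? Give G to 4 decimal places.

t=0: π = [0.5000, 0.2500, 0.2500], E[r] = 2.0000, γ^t·E[r] = 2.000000, running G = 2.000000
t=1: π = [0.4688, 0.3125, 0.2188], E[r] = 2.0000, γ^t·E[r] = 1.400000, running G = 3.400000
t=2: π = [0.4766, 0.3047, 0.2188], E[r] = 2.0313, γ^t·E[r] = 0.995313, running G = 4.395313
t=3: π = [0.4775, 0.3047, 0.2178], E[r] = 2.0391, γ^t·E[r] = 0.699398, running G = 5.094711
t=4: π = [0.4780, 0.3044, 0.2175], E[r] = 2.0420, γ^t·E[r] = 0.490282, running G = 5.584993

G = 5.5850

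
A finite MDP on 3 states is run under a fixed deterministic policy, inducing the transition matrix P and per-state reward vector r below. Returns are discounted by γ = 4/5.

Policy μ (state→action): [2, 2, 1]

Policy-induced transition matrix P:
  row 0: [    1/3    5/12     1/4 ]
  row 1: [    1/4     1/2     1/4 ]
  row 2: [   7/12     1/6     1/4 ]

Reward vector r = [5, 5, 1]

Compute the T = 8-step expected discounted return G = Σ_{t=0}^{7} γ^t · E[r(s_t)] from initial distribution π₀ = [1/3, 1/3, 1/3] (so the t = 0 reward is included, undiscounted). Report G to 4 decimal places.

t=0: π = [0.3333, 0.3333, 0.3333], E[r] = 3.6667, γ^t·E[r] = 3.666667, running G = 3.666667
t=1: π = [0.3889, 0.3611, 0.2500], E[r] = 4.0000, γ^t·E[r] = 3.200000, running G = 6.866667
t=2: π = [0.3657, 0.3843, 0.2500], E[r] = 4.0000, γ^t·E[r] = 2.560000, running G = 9.426667
t=3: π = [0.3638, 0.3862, 0.2500], E[r] = 4.0000, γ^t·E[r] = 2.048000, running G = 11.474667
t=4: π = [0.3637, 0.3863, 0.2500], E[r] = 4.0000, γ^t·E[r] = 1.638400, running G = 13.113067
t=5: π = [0.3636, 0.3864, 0.2500], E[r] = 4.0000, γ^t·E[r] = 1.310720, running G = 14.423787
t=6: π = [0.3636, 0.3864, 0.2500], E[r] = 4.0000, γ^t·E[r] = 1.048576, running G = 15.472363
t=7: π = [0.3636, 0.3864, 0.2500], E[r] = 4.0000, γ^t·E[r] = 0.838861, running G = 16.311223

G = 16.3112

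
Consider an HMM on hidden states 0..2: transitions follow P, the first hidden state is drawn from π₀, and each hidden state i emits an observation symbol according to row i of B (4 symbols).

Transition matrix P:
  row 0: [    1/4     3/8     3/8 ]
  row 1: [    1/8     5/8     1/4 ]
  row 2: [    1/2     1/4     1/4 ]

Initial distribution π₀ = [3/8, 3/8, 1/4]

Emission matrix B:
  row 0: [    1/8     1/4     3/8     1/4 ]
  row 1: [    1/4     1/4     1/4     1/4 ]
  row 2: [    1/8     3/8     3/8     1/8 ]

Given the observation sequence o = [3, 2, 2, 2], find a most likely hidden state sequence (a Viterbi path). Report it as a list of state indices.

t=0: δ = [9.375e-02, 9.375e-02, 3.125e-02]  (obs o_0=3)
t=1: δ = [8.789e-03, 1.465e-02, 1.318e-02]  ψ = [0, 1, 0]  (obs o_1=2)
t=2: δ = [2.472e-03, 2.289e-03, 1.373e-03]  ψ = [2, 1, 1]  (obs o_2=2)
t=3: δ = [2.575e-04, 3.576e-04, 3.476e-04]  ψ = [2, 1, 0]  (obs o_3=2)
backtrack: best end state = 1; path = [1, 1, 1, 1]

path = [1, 1, 1, 1]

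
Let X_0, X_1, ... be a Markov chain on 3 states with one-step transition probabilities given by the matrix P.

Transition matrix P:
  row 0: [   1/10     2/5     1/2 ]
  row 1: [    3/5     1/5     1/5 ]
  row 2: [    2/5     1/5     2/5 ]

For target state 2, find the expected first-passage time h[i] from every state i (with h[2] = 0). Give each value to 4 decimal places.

First-step conditioning: h[2] = 0; for i ≠ 2, h[i] = 1 + Σ_k P[i][k]·h[k].
  h[0] = 1 + 1/10·h[0] + 2/5·h[1]
  h[1] = 1 + 3/5·h[0] + 1/5·h[1]
Solving the 2×2 linear system over states ≠ 2 gives exactly h = [5/2, 25/8, 0] (h[2] = 0 is the target).

h = [2.5000, 3.1250, 0.0000]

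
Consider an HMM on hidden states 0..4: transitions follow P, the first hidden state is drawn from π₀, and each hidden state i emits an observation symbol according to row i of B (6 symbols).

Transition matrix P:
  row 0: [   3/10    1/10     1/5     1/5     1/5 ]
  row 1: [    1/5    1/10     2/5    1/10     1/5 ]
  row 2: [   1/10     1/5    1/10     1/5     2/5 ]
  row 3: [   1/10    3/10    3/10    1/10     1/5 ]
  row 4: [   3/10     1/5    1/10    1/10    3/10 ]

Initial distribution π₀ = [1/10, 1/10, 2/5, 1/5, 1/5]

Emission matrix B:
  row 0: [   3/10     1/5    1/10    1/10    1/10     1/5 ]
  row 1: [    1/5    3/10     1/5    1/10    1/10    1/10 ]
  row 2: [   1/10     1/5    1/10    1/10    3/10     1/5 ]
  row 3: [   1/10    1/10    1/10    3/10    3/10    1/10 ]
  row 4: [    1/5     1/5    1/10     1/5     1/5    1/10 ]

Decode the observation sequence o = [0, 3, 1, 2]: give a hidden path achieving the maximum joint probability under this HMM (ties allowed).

t=0: δ = [3.000e-02, 2.000e-02, 4.000e-02, 2.000e-02, 4.000e-02]  (obs o_0=0)
t=1: δ = [1.200e-03, 8.000e-04, 8.000e-04, 2.400e-03, 3.200e-03]  ψ = [4, 2, 1, 2, 2]  (obs o_1=3)
t=2: δ = [1.920e-04, 2.160e-04, 1.440e-04, 3.200e-05, 1.920e-04]  ψ = [4, 3, 3, 4, 4]  (obs o_2=1)
t=3: δ = [5.760e-06, 7.680e-06, 8.640e-06, 3.840e-06, 5.760e-06]  ψ = [0, 4, 1, 0, 2]  (obs o_3=2)
backtrack: best end state = 2; path = [2, 3, 1, 2]

path = [2, 3, 1, 2]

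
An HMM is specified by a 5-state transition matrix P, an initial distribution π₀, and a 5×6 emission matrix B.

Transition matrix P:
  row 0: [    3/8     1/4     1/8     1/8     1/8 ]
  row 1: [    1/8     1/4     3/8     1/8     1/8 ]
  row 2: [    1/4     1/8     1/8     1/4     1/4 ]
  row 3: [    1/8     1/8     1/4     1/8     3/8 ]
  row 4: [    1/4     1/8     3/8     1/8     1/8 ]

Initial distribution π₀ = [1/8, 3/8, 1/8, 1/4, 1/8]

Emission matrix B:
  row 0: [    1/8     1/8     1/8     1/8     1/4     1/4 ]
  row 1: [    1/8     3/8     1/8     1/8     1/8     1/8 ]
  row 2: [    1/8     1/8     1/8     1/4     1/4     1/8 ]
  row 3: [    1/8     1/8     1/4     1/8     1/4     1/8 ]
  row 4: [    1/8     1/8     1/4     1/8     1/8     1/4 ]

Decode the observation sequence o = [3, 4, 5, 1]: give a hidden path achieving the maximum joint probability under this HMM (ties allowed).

path = [1, 2, 0, 1]

t=0: δ = [1.562e-02, 4.688e-02, 3.125e-02, 3.125e-02, 1.562e-02]  (obs o_0=3)
t=1: δ = [1.953e-03, 1.465e-03, 4.395e-03, 1.953e-03, 1.465e-03]  ψ = [2, 1, 1, 2, 3]  (obs o_1=4)
t=2: δ = [2.747e-04, 6.866e-05, 6.866e-05, 1.373e-04, 2.747e-04]  ψ = [2, 2, 1, 2, 2]  (obs o_2=5)
t=3: δ = [1.287e-05, 2.575e-05, 1.287e-05, 4.292e-06, 6.437e-06]  ψ = [0, 0, 4, 0, 3]  (obs o_3=1)
backtrack: best end state = 1; path = [1, 2, 0, 1]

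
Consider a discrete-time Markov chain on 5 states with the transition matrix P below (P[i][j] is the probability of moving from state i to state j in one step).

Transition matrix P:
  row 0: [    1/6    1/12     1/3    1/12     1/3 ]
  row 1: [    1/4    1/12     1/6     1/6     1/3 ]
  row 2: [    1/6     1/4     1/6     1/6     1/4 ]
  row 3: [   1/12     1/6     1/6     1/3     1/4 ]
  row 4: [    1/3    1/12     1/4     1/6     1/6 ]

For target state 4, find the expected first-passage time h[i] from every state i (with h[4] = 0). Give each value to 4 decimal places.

First-step conditioning: h[4] = 0; for i ≠ 4, h[i] = 1 + Σ_k P[i][k]·h[k].
  h[0] = 1 + 1/6·h[0] + 1/12·h[1] + 1/3·h[2] + 1/12·h[3]
  h[1] = 1 + 1/4·h[0] + 1/12·h[1] + 1/6·h[2] + 1/6·h[3]
  h[2] = 1 + 1/6·h[0] + 1/4·h[1] + 1/6·h[2] + 1/6·h[3]
  h[3] = 1 + 1/12·h[0] + 1/6·h[1] + 1/6·h[2] + 1/3·h[3]
Solving the 4×4 linear system over states ≠ 4 gives exactly h = [3128/939, 3112/939, 3370/939, 1140/313, 0] (h[4] = 0 is the target).

h = [3.3312, 3.3142, 3.5889, 3.6422, 0.0000]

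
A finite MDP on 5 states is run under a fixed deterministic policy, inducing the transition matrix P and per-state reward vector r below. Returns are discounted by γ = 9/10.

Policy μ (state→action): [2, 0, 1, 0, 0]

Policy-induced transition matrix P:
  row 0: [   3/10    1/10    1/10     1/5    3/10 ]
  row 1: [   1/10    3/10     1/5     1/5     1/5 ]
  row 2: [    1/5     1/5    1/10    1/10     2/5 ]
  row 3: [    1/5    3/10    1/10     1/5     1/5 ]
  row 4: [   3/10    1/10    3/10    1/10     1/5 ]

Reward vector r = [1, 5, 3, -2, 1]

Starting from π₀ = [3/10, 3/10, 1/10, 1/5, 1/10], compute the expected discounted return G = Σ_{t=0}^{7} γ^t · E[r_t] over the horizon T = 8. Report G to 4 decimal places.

t=0: π = [0.3000, 0.3000, 0.1000, 0.2000, 0.1000], E[r] = 1.8000, γ^t·E[r] = 1.800000, running G = 1.800000
t=1: π = [0.2100, 0.2100, 0.1500, 0.1800, 0.2500], E[r] = 1.6000, γ^t·E[r] = 1.440000, running G = 3.240000
t=2: π = [0.2250, 0.1930, 0.1710, 0.1600, 0.2510], E[r] = 1.6340, γ^t·E[r] = 1.323540, running G = 4.563540
t=3: π = [0.2283, 0.1877, 0.1695, 0.1578, 0.2567], E[r] = 1.6164, γ^t·E[r] = 1.178356, running G = 5.741896
t=4: π = [0.2297, 0.1861, 0.1701, 0.1574, 0.2567], E[r] = 1.6123, γ^t·E[r] = 1.057817, running G = 6.799713
t=5: π = [0.2300, 0.1857, 0.1700, 0.1573, 0.2570], E[r] = 1.6107, γ^t·E[r] = 0.951127, running G = 7.750840
t=6: π = [0.2301, 0.1856, 0.1700, 0.1573, 0.2570], E[r] = 1.6104, γ^t·E[r] = 0.855839, running G = 8.606679
t=7: π = [0.2302, 0.1856, 0.1700, 0.1573, 0.2570], E[r] = 1.6103, γ^t·E[r] = 0.770209, running G = 9.376888

G = 9.3769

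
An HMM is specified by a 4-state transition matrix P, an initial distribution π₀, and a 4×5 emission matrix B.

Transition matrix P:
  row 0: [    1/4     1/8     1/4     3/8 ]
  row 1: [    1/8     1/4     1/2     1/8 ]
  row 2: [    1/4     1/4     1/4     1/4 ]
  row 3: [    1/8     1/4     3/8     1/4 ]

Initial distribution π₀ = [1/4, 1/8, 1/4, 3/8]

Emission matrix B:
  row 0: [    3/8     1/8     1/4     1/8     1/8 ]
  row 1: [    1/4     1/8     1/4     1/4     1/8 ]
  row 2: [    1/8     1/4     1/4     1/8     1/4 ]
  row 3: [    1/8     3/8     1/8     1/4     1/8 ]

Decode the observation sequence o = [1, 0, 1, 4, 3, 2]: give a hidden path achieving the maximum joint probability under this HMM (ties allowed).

t=0: δ = [3.125e-02, 1.562e-02, 6.250e-02, 1.406e-01]  (obs o_0=1)
t=1: δ = [6.592e-03, 8.789e-03, 6.592e-03, 4.395e-03]  ψ = [3, 3, 3, 3]  (obs o_1=0)
t=2: δ = [2.060e-04, 2.747e-04, 1.099e-03, 9.270e-04]  ψ = [0, 1, 1, 0]  (obs o_2=1)
t=3: δ = [3.433e-05, 3.433e-05, 8.690e-05, 3.433e-05]  ψ = [2, 2, 3, 2]  (obs o_3=4)
t=4: δ = [2.716e-06, 5.431e-06, 2.716e-06, 5.431e-06]  ψ = [2, 2, 2, 2]  (obs o_4=3)
t=5: δ = [1.697e-07, 3.395e-07, 6.789e-07, 1.697e-07]  ψ = [0, 1, 1, 3]  (obs o_5=2)
backtrack: best end state = 2; path = [3, 0, 3, 2, 1, 2]

path = [3, 0, 3, 2, 1, 2]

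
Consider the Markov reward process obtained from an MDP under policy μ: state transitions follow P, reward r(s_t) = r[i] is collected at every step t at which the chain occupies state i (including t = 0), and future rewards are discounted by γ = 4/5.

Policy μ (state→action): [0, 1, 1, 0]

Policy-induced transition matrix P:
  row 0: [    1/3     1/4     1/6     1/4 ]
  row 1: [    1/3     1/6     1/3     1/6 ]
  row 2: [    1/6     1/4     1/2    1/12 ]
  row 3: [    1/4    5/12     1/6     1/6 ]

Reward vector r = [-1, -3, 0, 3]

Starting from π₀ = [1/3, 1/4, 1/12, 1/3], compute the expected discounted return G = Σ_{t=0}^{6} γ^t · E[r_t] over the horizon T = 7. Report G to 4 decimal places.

t=0: π = [0.3333, 0.2500, 0.0833, 0.3333], E[r] = -0.0833, γ^t·E[r] = -0.083333, running G = -0.083333
t=1: π = [0.2917, 0.2847, 0.2361, 0.1875], E[r] = -0.5833, γ^t·E[r] = -0.466667, running G = -0.550000
t=2: π = [0.2784, 0.2575, 0.2928, 0.1713], E[r] = -0.5370, γ^t·E[r] = -0.343704, running G = -0.893704
t=3: π = [0.2703, 0.2571, 0.3072, 0.1655], E[r] = -0.5451, γ^t·E[r] = -0.279111, running G = -1.172815
t=4: π = [0.2683, 0.2562, 0.3119, 0.1636], E[r] = -0.5460, γ^t·E[r] = -0.223658, running G = -1.396472
t=5: π = [0.2677, 0.2559, 0.3133, 0.1630], E[r] = -0.5464, γ^t·E[r] = -0.179032, running G = -1.575505
t=6: π = [0.2675, 0.2558, 0.3138, 0.1629], E[r] = -0.5465, γ^t·E[r] = -0.143253, running G = -1.718758

G = -1.7188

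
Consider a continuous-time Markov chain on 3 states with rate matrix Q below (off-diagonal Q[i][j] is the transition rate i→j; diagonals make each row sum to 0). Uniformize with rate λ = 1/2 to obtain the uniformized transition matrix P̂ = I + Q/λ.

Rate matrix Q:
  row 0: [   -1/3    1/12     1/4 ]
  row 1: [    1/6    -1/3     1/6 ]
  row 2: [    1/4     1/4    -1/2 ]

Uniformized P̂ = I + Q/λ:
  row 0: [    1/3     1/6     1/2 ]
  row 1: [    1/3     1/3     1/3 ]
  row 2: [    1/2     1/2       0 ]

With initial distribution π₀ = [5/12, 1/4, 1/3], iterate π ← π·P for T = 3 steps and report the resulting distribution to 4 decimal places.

t=0: π = [0.4167, 0.2500, 0.3333]
t=1: π = [0.3889, 0.3194, 0.2917]
t=2: π = [0.3819, 0.3171, 0.3009]
t=3: π = [0.3835, 0.3198, 0.2967]

π = [0.3835, 0.3198, 0.2967]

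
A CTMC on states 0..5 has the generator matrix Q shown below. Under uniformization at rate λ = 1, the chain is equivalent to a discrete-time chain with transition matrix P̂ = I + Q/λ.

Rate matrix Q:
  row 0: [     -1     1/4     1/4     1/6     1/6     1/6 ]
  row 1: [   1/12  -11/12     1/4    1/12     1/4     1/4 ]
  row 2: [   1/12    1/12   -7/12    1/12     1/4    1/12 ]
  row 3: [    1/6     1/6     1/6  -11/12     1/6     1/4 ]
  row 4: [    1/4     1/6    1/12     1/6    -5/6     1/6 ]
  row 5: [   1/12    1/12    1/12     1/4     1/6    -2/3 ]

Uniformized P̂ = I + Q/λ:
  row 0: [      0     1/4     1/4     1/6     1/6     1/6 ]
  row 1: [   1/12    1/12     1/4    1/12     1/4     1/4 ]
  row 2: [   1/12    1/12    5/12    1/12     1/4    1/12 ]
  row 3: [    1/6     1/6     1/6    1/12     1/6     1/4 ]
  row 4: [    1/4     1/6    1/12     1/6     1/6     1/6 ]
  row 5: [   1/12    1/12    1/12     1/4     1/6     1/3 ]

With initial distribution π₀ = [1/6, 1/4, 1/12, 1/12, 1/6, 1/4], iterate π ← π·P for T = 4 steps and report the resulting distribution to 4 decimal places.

t=0: π = [0.1667, 0.2500, 0.0833, 0.0833, 0.1667, 0.2500]
t=1: π = [0.1042, 0.1319, 0.1875, 0.1528, 0.1944, 0.2292]
t=2: π = [0.1198, 0.1296, 0.1979, 0.1464, 0.1933, 0.2130]
t=3: π = [0.1178, 0.1316, 0.2031, 0.1449, 0.1940, 0.2087]
t=4: π = [0.1179, 0.1312, 0.2047, 0.1441, 0.1946, 0.2076]

π = [0.1179, 0.1312, 0.2047, 0.1441, 0.1946, 0.2076]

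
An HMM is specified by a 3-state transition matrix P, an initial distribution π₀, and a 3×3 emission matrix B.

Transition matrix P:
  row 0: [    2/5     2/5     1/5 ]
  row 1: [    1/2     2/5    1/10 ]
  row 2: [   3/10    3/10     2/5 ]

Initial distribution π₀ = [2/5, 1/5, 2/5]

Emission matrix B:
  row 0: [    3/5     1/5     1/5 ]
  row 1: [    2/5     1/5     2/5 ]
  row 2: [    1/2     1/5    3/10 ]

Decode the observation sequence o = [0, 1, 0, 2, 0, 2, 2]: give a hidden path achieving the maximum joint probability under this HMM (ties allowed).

t=0: δ = [2.400e-01, 8.000e-02, 2.000e-01]  (obs o_0=0)
t=1: δ = [1.920e-02, 1.920e-02, 1.600e-02]  ψ = [0, 0, 2]  (obs o_1=1)
t=2: δ = [5.760e-03, 3.072e-03, 3.200e-03]  ψ = [1, 0, 2]  (obs o_2=0)
t=3: δ = [4.608e-04, 9.216e-04, 3.840e-04]  ψ = [0, 0, 2]  (obs o_3=2)
t=4: δ = [2.765e-04, 1.475e-04, 7.680e-05]  ψ = [1, 1, 2]  (obs o_4=0)
t=5: δ = [2.212e-05, 4.424e-05, 1.659e-05]  ψ = [0, 0, 0]  (obs o_5=2)
t=6: δ = [4.424e-06, 7.078e-06, 1.991e-06]  ψ = [1, 1, 2]  (obs o_6=2)
backtrack: best end state = 1; path = [0, 1, 0, 1, 0, 1, 1]

path = [0, 1, 0, 1, 0, 1, 1]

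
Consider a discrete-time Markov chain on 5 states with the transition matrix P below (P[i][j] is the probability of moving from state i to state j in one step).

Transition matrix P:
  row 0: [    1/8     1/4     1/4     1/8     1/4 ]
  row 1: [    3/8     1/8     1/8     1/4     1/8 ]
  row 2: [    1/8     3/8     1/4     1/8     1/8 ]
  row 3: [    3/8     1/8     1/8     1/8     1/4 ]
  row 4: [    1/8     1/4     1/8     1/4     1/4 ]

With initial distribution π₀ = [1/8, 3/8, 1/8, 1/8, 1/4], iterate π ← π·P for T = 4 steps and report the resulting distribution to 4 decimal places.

t=0: π = [0.1250, 0.3750, 0.1250, 0.1250, 0.2500]
t=1: π = [0.2500, 0.2031, 0.1563, 0.2031, 0.1875]
t=2: π = [0.2266, 0.2188, 0.1758, 0.1738, 0.2051]
t=3: π = [0.2231, 0.2229, 0.1753, 0.1780, 0.2007]
t=4: π = [0.2252, 0.2218, 0.1748, 0.1779, 0.2002]

π = [0.2252, 0.2218, 0.1748, 0.1779, 0.2002]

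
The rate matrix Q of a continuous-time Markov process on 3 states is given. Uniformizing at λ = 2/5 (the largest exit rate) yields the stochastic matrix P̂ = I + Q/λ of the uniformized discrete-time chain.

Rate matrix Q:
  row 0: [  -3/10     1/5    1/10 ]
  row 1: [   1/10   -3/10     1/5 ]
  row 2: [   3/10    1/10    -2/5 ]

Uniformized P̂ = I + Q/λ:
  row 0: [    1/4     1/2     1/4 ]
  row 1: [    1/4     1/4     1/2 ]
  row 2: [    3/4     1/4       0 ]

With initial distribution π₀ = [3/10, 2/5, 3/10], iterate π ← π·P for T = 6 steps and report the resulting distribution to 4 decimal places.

π = [0.3846, 0.3461, 0.2693]

t=0: π = [0.3000, 0.4000, 0.3000]
t=1: π = [0.4000, 0.3250, 0.2750]
t=2: π = [0.3875, 0.3500, 0.2625]
t=3: π = [0.3813, 0.3469, 0.2719]
t=4: π = [0.3859, 0.3453, 0.2688]
t=5: π = [0.3844, 0.3465, 0.2691]
t=6: π = [0.3846, 0.3461, 0.2693]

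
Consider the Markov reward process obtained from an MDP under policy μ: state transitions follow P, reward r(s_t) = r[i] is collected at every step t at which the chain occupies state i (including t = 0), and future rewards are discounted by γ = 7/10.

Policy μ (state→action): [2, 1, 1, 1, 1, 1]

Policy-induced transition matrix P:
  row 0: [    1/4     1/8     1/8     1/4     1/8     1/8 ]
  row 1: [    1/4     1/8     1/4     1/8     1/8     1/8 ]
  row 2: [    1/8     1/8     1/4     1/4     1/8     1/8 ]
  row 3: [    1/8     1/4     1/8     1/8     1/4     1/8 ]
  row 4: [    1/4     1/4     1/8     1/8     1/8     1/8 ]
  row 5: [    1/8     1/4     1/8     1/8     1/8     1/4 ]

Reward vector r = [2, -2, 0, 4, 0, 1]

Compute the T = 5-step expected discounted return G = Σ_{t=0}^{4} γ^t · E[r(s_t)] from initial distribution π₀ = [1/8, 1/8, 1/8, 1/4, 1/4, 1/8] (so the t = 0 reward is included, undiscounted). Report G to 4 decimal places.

t=0: π = [0.1250, 0.1250, 0.1250, 0.2500, 0.2500, 0.1250], E[r] = 1.1250, γ^t·E[r] = 1.125000, running G = 1.125000
t=1: π = [0.1875, 0.2031, 0.1563, 0.1563, 0.1563, 0.1406], E[r] = 0.7344, γ^t·E[r] = 0.514063, running G = 1.639063
t=2: π = [0.1934, 0.1816, 0.1699, 0.1680, 0.1445, 0.1426], E[r] = 0.8379, γ^t·E[r] = 0.410566, running G = 2.049629
t=3: π = [0.1899, 0.1819, 0.1689, 0.1704, 0.1460, 0.1428], E[r] = 0.8406, γ^t·E[r] = 0.288318, running G = 2.337947
t=4: π = [0.1897, 0.1824, 0.1689, 0.1699, 0.1463, 0.1429], E[r] = 0.8369, γ^t·E[r] = 0.200950, running G = 2.538897

G = 2.5389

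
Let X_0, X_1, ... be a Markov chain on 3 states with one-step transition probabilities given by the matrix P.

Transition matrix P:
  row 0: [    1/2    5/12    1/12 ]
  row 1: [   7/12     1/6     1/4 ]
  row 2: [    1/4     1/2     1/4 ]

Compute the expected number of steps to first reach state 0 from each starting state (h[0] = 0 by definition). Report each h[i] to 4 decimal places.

h = [0.0000, 2.0000, 2.6667]

First-step conditioning: h[0] = 0; for i ≠ 0, h[i] = 1 + Σ_k P[i][k]·h[k].
  h[1] = 1 + 1/6·h[1] + 1/4·h[2]
  h[2] = 1 + 1/2·h[1] + 1/4·h[2]
Solving the 2×2 linear system over states ≠ 0 gives exactly h = [0, 2, 8/3] (h[0] = 0 is the target).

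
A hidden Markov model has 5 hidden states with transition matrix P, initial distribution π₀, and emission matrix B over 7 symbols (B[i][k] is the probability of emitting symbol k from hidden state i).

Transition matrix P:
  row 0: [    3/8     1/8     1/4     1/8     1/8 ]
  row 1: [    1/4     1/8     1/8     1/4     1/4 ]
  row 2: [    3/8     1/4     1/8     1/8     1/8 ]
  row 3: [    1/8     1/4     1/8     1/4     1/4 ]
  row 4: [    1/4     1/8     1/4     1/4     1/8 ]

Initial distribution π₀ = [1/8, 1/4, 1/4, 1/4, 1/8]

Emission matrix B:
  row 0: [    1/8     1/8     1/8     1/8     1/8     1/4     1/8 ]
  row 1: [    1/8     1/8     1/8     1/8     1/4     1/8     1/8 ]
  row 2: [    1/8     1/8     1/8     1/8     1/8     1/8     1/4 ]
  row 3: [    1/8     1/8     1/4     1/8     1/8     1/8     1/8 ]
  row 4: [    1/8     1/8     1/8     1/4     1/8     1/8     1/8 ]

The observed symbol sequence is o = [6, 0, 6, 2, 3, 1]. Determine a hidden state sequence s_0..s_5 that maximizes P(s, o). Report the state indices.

t=0: δ = [1.562e-02, 3.125e-02, 6.250e-02, 3.125e-02, 1.562e-02]  (obs o_0=6)
t=1: δ = [2.930e-03, 1.953e-03, 9.766e-04, 9.766e-04, 9.766e-04]  ψ = [2, 2, 2, 1, 1]  (obs o_1=0)
t=2: δ = [1.373e-04, 4.578e-05, 1.831e-04, 6.104e-05, 6.104e-05]  ψ = [0, 0, 0, 1, 1]  (obs o_2=6)
t=3: δ = [8.583e-06, 5.722e-06, 4.292e-06, 5.722e-06, 2.861e-06]  ψ = [2, 2, 0, 2, 2]  (obs o_3=2)
t=4: δ = [4.023e-07, 1.788e-07, 2.682e-07, 1.788e-07, 3.576e-07]  ψ = [0, 3, 0, 1, 1]  (obs o_4=3)
t=5: δ = [1.886e-08, 8.382e-09, 1.257e-08, 1.118e-08, 6.286e-09]  ψ = [0, 2, 0, 4, 0]  (obs o_5=1)
backtrack: best end state = 0; path = [2, 0, 2, 0, 0, 0]

path = [2, 0, 2, 0, 0, 0]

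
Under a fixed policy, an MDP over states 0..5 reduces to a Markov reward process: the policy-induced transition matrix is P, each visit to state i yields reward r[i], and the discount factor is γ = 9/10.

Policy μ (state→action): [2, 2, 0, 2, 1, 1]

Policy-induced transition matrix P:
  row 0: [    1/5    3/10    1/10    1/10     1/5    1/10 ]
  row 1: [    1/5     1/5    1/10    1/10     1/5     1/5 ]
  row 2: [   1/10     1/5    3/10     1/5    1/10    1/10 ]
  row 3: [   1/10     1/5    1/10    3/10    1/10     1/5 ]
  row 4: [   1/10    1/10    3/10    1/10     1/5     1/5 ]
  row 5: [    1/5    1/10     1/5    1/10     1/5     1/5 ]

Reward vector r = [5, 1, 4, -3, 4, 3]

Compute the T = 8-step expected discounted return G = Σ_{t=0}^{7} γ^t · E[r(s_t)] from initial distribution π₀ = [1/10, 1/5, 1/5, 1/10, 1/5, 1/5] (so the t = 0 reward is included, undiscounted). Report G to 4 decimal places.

t=0: π = [0.1000, 0.2000, 0.2000, 0.1000, 0.2000, 0.2000], E[r] = 2.6000, γ^t·E[r] = 2.600000, running G = 2.600000
t=1: π = [0.1500, 0.1700, 0.2000, 0.1400, 0.1700, 0.1700], E[r] = 2.4900, γ^t·E[r] = 2.241000, running G = 4.841000
t=2: π = [0.1490, 0.1810, 0.1910, 0.1480, 0.1660, 0.1650], E[r] = 2.4050, γ^t·E[r] = 1.948050, running G = 6.789050
t=3: π = [0.1495, 0.1818, 0.1879, 0.1487, 0.1661, 0.1660], E[r] = 2.3972, γ^t·E[r] = 1.747559, running G = 8.536609
t=4: π = [0.1497, 0.1817, 0.1874, 0.1485, 0.1663, 0.1663], E[r] = 2.3985, γ^t·E[r] = 1.573682, running G = 10.110291
t=5: π = [0.1498, 0.1817, 0.1874, 0.1484, 0.1664, 0.1663], E[r] = 2.3992, γ^t·E[r] = 1.416718, running G = 11.527009
t=6: π = [0.1498, 0.1817, 0.1874, 0.1484, 0.1664, 0.1663], E[r] = 2.3994, γ^t·E[r] = 1.275130, running G = 12.802139
t=7: π = [0.1498, 0.1817, 0.1874, 0.1484, 0.1664, 0.1663], E[r] = 2.3994, γ^t·E[r] = 1.147628, running G = 13.949767

G = 13.9498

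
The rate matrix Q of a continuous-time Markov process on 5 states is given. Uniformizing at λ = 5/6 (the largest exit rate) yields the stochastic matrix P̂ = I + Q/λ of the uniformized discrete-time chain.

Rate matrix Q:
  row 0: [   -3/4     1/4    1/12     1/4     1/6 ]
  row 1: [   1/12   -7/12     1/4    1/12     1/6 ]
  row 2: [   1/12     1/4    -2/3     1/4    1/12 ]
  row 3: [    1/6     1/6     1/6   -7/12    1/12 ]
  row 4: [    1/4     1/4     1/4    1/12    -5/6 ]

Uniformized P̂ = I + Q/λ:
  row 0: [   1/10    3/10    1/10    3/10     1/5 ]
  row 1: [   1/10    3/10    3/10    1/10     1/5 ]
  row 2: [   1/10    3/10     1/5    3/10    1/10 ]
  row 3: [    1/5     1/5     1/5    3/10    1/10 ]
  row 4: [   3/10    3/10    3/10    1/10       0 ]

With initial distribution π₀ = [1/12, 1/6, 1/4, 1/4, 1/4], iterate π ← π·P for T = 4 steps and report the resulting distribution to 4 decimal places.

π = [0.1474, 0.2783, 0.2257, 0.2188, 0.1299]

t=0: π = [0.0833, 0.1667, 0.2500, 0.2500, 0.2500]
t=1: π = [0.1750, 0.2750, 0.2333, 0.2167, 0.1000]
t=2: π = [0.1417, 0.2783, 0.2200, 0.2250, 0.1350]
t=3: π = [0.1495, 0.2775, 0.2272, 0.2173, 0.1285]
t=4: π = [0.1474, 0.2783, 0.2257, 0.2188, 0.1299]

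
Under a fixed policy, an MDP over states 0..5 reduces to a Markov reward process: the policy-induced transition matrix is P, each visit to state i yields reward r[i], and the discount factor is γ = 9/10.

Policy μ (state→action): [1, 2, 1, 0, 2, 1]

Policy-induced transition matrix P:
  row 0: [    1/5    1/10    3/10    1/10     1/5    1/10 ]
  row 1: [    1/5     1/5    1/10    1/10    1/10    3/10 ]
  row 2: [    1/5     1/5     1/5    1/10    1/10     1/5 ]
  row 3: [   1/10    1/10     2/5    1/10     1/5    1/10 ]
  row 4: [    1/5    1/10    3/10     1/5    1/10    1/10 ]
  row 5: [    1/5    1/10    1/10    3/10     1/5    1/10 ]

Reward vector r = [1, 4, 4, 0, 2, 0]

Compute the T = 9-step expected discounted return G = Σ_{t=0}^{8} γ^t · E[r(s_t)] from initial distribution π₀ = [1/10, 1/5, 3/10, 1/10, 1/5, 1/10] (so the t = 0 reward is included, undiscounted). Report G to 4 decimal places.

t=0: π = [0.1000, 0.2000, 0.3000, 0.1000, 0.2000, 0.1000], E[r] = 2.5000, γ^t·E[r] = 2.500000, running G = 2.500000
t=1: π = [0.1900, 0.1500, 0.2200, 0.1400, 0.1300, 0.1700], E[r] = 1.9300, γ^t·E[r] = 1.737000, running G = 4.237000
t=2: π = [0.1860, 0.1370, 0.2280, 0.1470, 0.1500, 0.1520], E[r] = 1.9460, γ^t·E[r] = 1.576260, running G = 5.813260
t=3: π = [0.1853, 0.1365, 0.2341, 0.1454, 0.1485, 0.1502], E[r] = 1.9647, γ^t·E[r] = 1.432266, running G = 7.245526
t=4: π = [0.1855, 0.1371, 0.2338, 0.1449, 0.1481, 0.1507], E[r] = 1.9650, γ^t·E[r] = 1.289263, running G = 8.534789
t=5: π = [0.1855, 0.1371, 0.2336, 0.1450, 0.1481, 0.1508], E[r] = 1.9643, γ^t·E[r] = 1.159892, running G = 9.694681
t=6: π = [0.1855, 0.1371, 0.2336, 0.1450, 0.1481, 0.1508], E[r] = 1.9643, γ^t·E[r] = 1.043893, running G = 10.738574
t=7: π = [0.1855, 0.1371, 0.2336, 0.1450, 0.1481, 0.1508], E[r] = 1.9643, γ^t·E[r] = 0.939517, running G = 11.678091
t=8: π = [0.1855, 0.1371, 0.2336, 0.1450, 0.1481, 0.1508], E[r] = 1.9643, γ^t·E[r] = 0.845566, running G = 12.523656

G = 12.5237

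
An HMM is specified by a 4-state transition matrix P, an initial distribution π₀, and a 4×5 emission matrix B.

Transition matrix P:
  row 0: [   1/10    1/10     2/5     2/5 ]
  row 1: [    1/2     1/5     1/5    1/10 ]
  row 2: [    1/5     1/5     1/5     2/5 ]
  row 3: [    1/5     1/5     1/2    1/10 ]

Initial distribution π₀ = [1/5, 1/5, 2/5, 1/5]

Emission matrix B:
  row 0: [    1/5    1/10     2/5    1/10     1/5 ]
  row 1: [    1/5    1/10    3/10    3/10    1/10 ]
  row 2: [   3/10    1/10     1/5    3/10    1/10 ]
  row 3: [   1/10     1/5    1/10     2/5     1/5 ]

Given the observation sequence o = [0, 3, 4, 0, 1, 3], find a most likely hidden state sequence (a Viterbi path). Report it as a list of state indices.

path = [2, 3, 0, 2, 3, 2]

t=0: δ = [4.000e-02, 4.000e-02, 1.200e-01, 2.000e-02]  (obs o_0=0)
t=1: δ = [2.400e-03, 7.200e-03, 7.200e-03, 1.920e-02]  ψ = [2, 2, 2, 2]  (obs o_1=3)
t=2: δ = [7.680e-04, 3.840e-04, 9.600e-04, 5.760e-04]  ψ = [3, 3, 3, 2]  (obs o_2=4)
t=3: δ = [3.840e-05, 3.840e-05, 9.216e-05, 3.840e-05]  ψ = [1, 2, 0, 2]  (obs o_3=0)
t=4: δ = [1.920e-06, 1.843e-06, 1.920e-06, 7.373e-06]  ψ = [1, 2, 3, 2]  (obs o_4=1)
t=5: δ = [1.475e-07, 4.424e-07, 1.106e-06, 3.072e-07]  ψ = [3, 3, 3, 0]  (obs o_5=3)
backtrack: best end state = 2; path = [2, 3, 0, 2, 3, 2]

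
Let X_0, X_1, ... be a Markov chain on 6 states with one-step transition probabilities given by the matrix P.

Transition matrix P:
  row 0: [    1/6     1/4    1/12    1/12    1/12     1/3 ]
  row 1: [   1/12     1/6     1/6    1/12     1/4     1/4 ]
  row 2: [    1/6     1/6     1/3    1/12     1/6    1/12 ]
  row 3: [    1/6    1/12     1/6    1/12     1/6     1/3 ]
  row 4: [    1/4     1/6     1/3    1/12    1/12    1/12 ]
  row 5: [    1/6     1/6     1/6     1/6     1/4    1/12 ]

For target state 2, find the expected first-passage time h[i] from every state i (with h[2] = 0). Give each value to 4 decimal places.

First-step conditioning: h[2] = 0; for i ≠ 2, h[i] = 1 + Σ_k P[i][k]·h[k].
  h[0] = 1 + 1/6·h[0] + 1/4·h[1] + 1/12·h[3] + 1/12·h[4] + 1/3·h[5]
  h[1] = 1 + 1/12·h[0] + 1/6·h[1] + 1/12·h[3] + 1/4·h[4] + 1/4·h[5]
  h[3] = 1 + 1/6·h[0] + 1/12·h[1] + 1/12·h[3] + 1/6·h[4] + 1/3·h[5]
  h[4] = 1 + 1/4·h[0] + 1/6·h[1] + 1/12·h[3] + 1/12·h[4] + 1/12·h[5]
  h[5] = 1 + 1/6·h[0] + 1/6·h[1] + 1/6·h[3] + 1/4·h[4] + 1/12·h[5]
Solving the 5×5 linear system over states ≠ 2 gives exactly h = [58276/9661, 52264/9661, 0, 53364/9661, 45584/9661, 52772/9661] (h[2] = 0 is the target).

h = [6.0321, 5.4098, 0.0000, 5.5237, 4.7184, 5.4624]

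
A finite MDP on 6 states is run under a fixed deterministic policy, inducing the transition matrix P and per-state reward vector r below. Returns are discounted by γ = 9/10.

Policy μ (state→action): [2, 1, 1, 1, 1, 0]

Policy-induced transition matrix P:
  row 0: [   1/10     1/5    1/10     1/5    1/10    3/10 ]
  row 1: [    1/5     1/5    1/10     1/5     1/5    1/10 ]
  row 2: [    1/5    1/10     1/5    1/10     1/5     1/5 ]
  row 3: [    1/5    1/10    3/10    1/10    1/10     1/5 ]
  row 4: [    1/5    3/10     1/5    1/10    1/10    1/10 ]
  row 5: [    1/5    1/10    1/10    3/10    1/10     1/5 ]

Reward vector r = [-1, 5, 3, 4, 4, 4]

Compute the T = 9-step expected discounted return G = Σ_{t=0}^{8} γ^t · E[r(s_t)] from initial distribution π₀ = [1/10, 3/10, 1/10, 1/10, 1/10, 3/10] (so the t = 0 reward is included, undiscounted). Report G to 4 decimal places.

t=0: π = [0.1000, 0.3000, 0.1000, 0.1000, 0.1000, 0.3000], E[r] = 3.7000, γ^t·E[r] = 3.700000, running G = 3.700000
t=1: π = [0.1900, 0.1600, 0.1400, 0.2000, 0.1400, 0.1700], E[r] = 3.0700, γ^t·E[r] = 2.763000, running G = 6.463000
t=2: π = [0.1810, 0.1630, 0.1680, 0.1690, 0.1300, 0.1890], E[r] = 3.0900, γ^t·E[r] = 2.502900, running G = 8.965900
t=3: π = [0.1819, 0.1604, 0.1636, 0.1722, 0.1331, 0.1888], E[r] = 3.0873, γ^t·E[r] = 2.250642, running G = 11.216542
t=4: π = [0.1818, 0.1609, 0.1641, 0.1720, 0.1324, 0.1888], E[r] = 3.0877, γ^t·E[r] = 2.025833, running G = 13.242375
t=5: π = [0.1818, 0.1607, 0.1640, 0.1720, 0.1325, 0.1889], E[r] = 3.0876, γ^t·E[r] = 1.823198, running G = 15.065573
t=6: π = [0.1818, 0.1608, 0.1641, 0.1720, 0.1325, 0.1889], E[r] = 3.0876, γ^t·E[r] = 1.640879, running G = 16.706453
t=7: π = [0.1818, 0.1608, 0.1641, 0.1720, 0.1325, 0.1889], E[r] = 3.0876, γ^t·E[r] = 1.476791, running G = 18.183243
t=8: π = [0.1818, 0.1608, 0.1641, 0.1720, 0.1325, 0.1889], E[r] = 3.0876, γ^t·E[r] = 1.329112, running G = 19.512355

G = 19.5124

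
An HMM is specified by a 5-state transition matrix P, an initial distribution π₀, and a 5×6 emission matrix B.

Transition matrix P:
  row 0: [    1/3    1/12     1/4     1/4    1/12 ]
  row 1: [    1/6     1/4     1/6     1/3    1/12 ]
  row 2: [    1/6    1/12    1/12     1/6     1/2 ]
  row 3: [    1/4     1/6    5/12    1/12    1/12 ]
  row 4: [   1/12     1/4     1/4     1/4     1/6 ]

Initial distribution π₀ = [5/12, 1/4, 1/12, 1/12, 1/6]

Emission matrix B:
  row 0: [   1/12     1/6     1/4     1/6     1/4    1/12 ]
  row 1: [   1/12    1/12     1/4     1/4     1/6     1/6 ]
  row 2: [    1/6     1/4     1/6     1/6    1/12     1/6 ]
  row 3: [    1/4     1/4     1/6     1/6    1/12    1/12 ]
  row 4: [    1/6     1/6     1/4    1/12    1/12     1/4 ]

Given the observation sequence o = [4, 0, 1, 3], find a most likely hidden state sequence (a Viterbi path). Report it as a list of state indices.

t=0: δ = [1.042e-01, 4.167e-02, 6.944e-03, 6.944e-03, 1.389e-02]  (obs o_0=4)
t=1: δ = [2.894e-03, 8.681e-04, 4.340e-03, 6.510e-03, 1.447e-03]  ψ = [0, 1, 0, 0, 0]  (obs o_1=0)
t=2: δ = [2.713e-04, 9.042e-05, 6.782e-04, 1.808e-04, 3.617e-04]  ψ = [3, 3, 3, 0, 2]  (obs o_2=1)
t=3: δ = [1.884e-05, 2.261e-05, 1.507e-05, 1.884e-05, 2.826e-05]  ψ = [2, 4, 4, 2, 2]  (obs o_3=3)
backtrack: best end state = 4; path = [0, 3, 2, 4]

path = [0, 3, 2, 4]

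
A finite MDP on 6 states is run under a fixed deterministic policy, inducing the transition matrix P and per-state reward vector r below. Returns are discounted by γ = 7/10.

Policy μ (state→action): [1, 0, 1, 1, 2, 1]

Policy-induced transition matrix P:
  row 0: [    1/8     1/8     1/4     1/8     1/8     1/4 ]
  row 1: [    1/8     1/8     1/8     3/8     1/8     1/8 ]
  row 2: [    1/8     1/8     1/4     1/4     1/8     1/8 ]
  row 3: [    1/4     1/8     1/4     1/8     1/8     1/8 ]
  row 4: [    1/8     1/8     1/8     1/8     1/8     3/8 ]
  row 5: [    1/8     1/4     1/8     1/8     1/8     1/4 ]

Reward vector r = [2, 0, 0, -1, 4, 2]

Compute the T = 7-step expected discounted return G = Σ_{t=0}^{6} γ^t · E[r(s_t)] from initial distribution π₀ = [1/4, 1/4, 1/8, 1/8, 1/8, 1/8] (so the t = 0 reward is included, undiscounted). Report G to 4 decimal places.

G = 3.1889

t=0: π = [0.2500, 0.2500, 0.1250, 0.1250, 0.1250, 0.1250], E[r] = 1.1250, γ^t·E[r] = 1.125000, running G = 1.125000
t=1: π = [0.1406, 0.1406, 0.1875, 0.2031, 0.1250, 0.2031], E[r] = 0.9844, γ^t·E[r] = 0.689063, running G = 1.814063
t=2: π = [0.1504, 0.1504, 0.1914, 0.1836, 0.1250, 0.1992], E[r] = 1.0156, γ^t·E[r] = 0.497656, running G = 2.311719
t=3: π = [0.1479, 0.1499, 0.1907, 0.1865, 0.1250, 0.2000], E[r] = 1.0093, γ^t·E[r] = 0.346182, running G = 2.657901
t=4: π = [0.1483, 0.1500, 0.1906, 0.1863, 0.1250, 0.1997], E[r] = 1.0098, γ^t·E[r] = 0.242452, running G = 2.900353
t=5: π = [0.1483, 0.1500, 0.1907, 0.1863, 0.1250, 0.1998], E[r] = 1.0098, γ^t·E[r] = 0.169711, running G = 3.070064
t=6: π = [0.1483, 0.1500, 0.1907, 0.1863, 0.1250, 0.1998], E[r] = 1.0098, γ^t·E[r] = 0.118798, running G = 3.188862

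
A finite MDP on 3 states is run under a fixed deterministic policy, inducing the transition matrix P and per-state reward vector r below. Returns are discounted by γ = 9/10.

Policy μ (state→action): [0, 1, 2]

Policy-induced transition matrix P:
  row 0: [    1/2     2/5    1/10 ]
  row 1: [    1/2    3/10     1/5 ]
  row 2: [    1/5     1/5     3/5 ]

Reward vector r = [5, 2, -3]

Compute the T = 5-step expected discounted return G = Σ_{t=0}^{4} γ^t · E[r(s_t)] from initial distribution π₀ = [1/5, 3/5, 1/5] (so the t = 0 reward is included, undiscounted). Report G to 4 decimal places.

t=0: π = [0.2000, 0.6000, 0.2000], E[r] = 1.6000, γ^t·E[r] = 1.600000, running G = 1.600000
t=1: π = [0.4400, 0.3000, 0.2600], E[r] = 2.0200, γ^t·E[r] = 1.818000, running G = 3.418000
t=2: π = [0.4220, 0.3180, 0.2600], E[r] = 1.9660, γ^t·E[r] = 1.592460, running G = 5.010460
t=3: π = [0.4220, 0.3162, 0.2618], E[r] = 1.9570, γ^t·E[r] = 1.426653, running G = 6.437113
t=4: π = [0.4215, 0.3160, 0.2625], E[r] = 1.9518, γ^t·E[r] = 1.280563, running G = 7.717676

G = 7.7177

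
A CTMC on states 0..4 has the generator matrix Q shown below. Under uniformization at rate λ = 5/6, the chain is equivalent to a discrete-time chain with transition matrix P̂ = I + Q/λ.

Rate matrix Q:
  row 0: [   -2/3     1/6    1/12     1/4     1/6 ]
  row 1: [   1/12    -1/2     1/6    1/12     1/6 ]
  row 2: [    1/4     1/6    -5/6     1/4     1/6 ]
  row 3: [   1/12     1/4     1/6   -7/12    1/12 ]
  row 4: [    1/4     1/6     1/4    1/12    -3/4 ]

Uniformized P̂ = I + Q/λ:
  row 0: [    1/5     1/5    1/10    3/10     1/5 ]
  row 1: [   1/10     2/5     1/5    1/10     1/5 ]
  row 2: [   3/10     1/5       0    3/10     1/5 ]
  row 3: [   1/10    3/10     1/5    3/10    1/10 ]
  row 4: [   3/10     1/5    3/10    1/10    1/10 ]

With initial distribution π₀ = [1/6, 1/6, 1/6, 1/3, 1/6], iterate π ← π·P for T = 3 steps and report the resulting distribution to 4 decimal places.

π = [0.1832, 0.2770, 0.1653, 0.2123, 0.1622]

t=0: π = [0.1667, 0.1667, 0.1667, 0.3333, 0.1667]
t=1: π = [0.1833, 0.2667, 0.1667, 0.2333, 0.1500]
t=2: π = [0.1817, 0.2767, 0.1633, 0.2167, 0.1617]
t=3: π = [0.1832, 0.2770, 0.1653, 0.2123, 0.1622]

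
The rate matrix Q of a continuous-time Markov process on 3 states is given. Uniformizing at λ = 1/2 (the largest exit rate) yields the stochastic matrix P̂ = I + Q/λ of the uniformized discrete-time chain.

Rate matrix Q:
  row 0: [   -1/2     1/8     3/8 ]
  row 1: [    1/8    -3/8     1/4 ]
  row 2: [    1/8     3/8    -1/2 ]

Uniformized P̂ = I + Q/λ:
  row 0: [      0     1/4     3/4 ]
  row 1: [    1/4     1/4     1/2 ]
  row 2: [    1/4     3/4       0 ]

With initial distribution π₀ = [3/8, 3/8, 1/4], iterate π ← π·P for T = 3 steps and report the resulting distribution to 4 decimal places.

t=0: π = [0.3750, 0.3750, 0.2500]
t=1: π = [0.1563, 0.3750, 0.4688]
t=2: π = [0.2109, 0.4844, 0.3047]
t=3: π = [0.1973, 0.4023, 0.4004]

π = [0.1973, 0.4023, 0.4004]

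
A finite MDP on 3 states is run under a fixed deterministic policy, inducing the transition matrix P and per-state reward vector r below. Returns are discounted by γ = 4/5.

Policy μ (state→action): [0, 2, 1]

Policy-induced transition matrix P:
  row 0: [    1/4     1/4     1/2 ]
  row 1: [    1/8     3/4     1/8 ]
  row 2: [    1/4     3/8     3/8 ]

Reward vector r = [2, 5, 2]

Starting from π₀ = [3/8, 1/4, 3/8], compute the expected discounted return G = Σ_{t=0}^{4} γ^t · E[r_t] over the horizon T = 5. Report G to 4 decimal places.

t=0: π = [0.3750, 0.2500, 0.3750], E[r] = 2.7500, γ^t·E[r] = 2.750000, running G = 2.750000
t=1: π = [0.2188, 0.4219, 0.3594], E[r] = 3.2656, γ^t·E[r] = 2.612500, running G = 5.362500
t=2: π = [0.1973, 0.5059, 0.2969], E[r] = 3.5176, γ^t·E[r] = 2.251250, running G = 7.613750
t=3: π = [0.1868, 0.5400, 0.2732], E[r] = 3.6201, γ^t·E[r] = 1.853500, running G = 9.467250
t=4: π = [0.1825, 0.5542, 0.2633], E[r] = 3.6625, γ^t·E[r] = 1.500163, running G = 10.967413

G = 10.9674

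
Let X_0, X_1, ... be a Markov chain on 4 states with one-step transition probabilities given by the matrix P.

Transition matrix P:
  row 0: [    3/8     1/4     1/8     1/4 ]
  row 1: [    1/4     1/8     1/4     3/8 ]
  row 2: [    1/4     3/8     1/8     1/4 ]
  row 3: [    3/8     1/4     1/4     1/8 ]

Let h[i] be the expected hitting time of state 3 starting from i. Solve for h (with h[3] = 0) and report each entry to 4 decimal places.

First-step conditioning: h[3] = 0; for i ≠ 3, h[i] = 1 + Σ_k P[i][k]·h[k].
  h[0] = 1 + 3/8·h[0] + 1/4·h[1] + 1/8·h[2]
  h[1] = 1 + 1/4·h[0] + 1/8·h[1] + 1/4·h[2]
  h[2] = 1 + 1/4·h[0] + 3/8·h[1] + 1/8·h[2]
Solving the 3×3 linear system over states ≠ 3 gives exactly h = [568/159, 168/53, 560/159, 0] (h[3] = 0 is the target).

h = [3.5723, 3.1698, 3.5220, 0.0000]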